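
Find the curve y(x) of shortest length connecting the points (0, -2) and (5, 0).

Arc-length functional: J[y] = ∫ sqrt(1 + (y')^2) dx.
Lagrangian L = sqrt(1 + (y')^2) has no explicit y dependence, so ∂L/∂y = 0 and the Euler-Lagrange equation gives
    d/dx( y' / sqrt(1 + (y')^2) ) = 0  ⇒  y' / sqrt(1 + (y')^2) = const.
Hence y' is constant, so y(x) is affine.
Fitting the endpoints (0, -2) and (5, 0):
    slope m = (0 − (-2)) / (5 − 0) = 2/5,
    intercept c = (-2) − m·0 = -2.
Extremal: y(x) = (2/5) x - 2.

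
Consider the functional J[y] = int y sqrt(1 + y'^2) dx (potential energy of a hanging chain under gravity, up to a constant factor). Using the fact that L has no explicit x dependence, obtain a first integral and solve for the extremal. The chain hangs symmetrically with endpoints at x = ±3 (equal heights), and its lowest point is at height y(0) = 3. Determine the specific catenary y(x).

The Lagrangian L(y, y') = y sqrt(1 + y'^2) has no explicit x dependence, so the Beltrami identity applies:
    L − y' ∂L/∂y' = C.
Compute ∂L/∂y' = y · y' / sqrt(1 + y'^2). Then
    L − y' ∂L/∂y'
    = y sqrt(1 + y'^2) − y · y'^2 / sqrt(1 + y'^2)
    = y (1 + y'^2 − y'^2) / sqrt(1 + y'^2)
    = y / sqrt(1 + y'^2) = C.
Squaring gives y^2 = C^2 (1 + y'^2), i.e.
    y'^2 = y^2 / C^2 − 1.
Separating variables,
    dy / sqrt(y^2 − C^2) = dx / C,
and integrating gives arccosh(y / C) = (x − a)/C, so
    y(x) = C cosh((x − a)/C),
the catenary. The constants C and a are fixed by the two endpoint conditions (and, for the hanging-chain problem, the length constraint selects C).
Now fit the given data. The endpoints x = ±3 are symmetric at equal height, so the catenary is even about its minimum: a = 0 and y(x) = C cosh(x/C). The lowest point is y(0) = C cosh(0) = C, and we are told y(0) = 3, so C = 3. Therefore
    y(x) = 3 cosh(x/3),
and at the endpoints
    y(±3) = 3 cosh(3/3).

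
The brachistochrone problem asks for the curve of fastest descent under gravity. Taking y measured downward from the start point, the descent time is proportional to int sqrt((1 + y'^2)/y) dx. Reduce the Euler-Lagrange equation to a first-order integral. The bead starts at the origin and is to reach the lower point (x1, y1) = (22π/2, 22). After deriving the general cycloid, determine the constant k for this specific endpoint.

The Lagrangian L = sqrt((1 + y'^2) / y) has no explicit x dependence, so the Beltrami identity applies:
    L − y' ∂L/∂y' = C.
Compute ∂L/∂y' = y' / sqrt(y (1 + y'^2)).
Substitute:
    sqrt((1 + y'^2)/y) − y'·y' / sqrt(y (1 + y'^2))
    = (1 + y'^2) / sqrt(y (1 + y'^2)) − y'^2 / sqrt(y (1 + y'^2))
    = 1 / sqrt(y (1 + y'^2)) = C.
Squaring and rearranging gives the first integral
    y (1 + y'^2) = 1/C^2 =: k   (constant).
Solving this first-order ODE by the substitution
    y = (k/2)(1 − cos θ)
yields the cycloid parameterisation
    x(θ) = (k/2)(θ − sin θ),   y(θ) = (k/2)(1 − cos θ).
The constant k is fixed by the endpoint condition.
Now fit the given lower endpoint (x1, y1) = (22π/2, 22). At the bottom of the first arch (θ = π), the parametric equations give
    y(π) = (k/2)(1 − cos π) = k,
    x(π) = (k/2)(π − sin π) = kπ/2.
Matching y(π) = 22 gives k = 22, consistent with x(π) = 22π/2. Therefore the specific cycloid is
    x(θ) = (22/2)(θ − sin θ),   y(θ) = (22/2)(1 − cos θ).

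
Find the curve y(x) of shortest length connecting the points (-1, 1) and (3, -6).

Arc-length functional: J[y] = ∫ sqrt(1 + (y')^2) dx.
Lagrangian L = sqrt(1 + (y')^2) has no explicit y dependence, so ∂L/∂y = 0 and the Euler-Lagrange equation gives
    d/dx( y' / sqrt(1 + (y')^2) ) = 0  ⇒  y' / sqrt(1 + (y')^2) = const.
Hence y' is constant, so y(x) is affine.
Fitting the endpoints (-1, 1) and (3, -6):
    slope m = ((-6) − 1) / (3 − (-1)) = -7/4,
    intercept c = 1 − m·(-1) = -3/4.
Extremal: y(x) = (-7/4) x - 3/4.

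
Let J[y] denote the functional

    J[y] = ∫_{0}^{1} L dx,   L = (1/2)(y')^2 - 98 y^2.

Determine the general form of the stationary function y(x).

The Lagrangian is L = (1/2)(y')^2 - 98 y^2.
∂L/∂y = -196y.
∂L/∂y' = y'.
The Euler-Lagrange equation d/dx(∂L/∂y') − ∂L/∂y = 0 becomes:
    y'' + 196 y = 0
General solution: y(x) = A sin(14x) + B cos(14x), where A and B are arbitrary constants fixed by the endpoint conditions.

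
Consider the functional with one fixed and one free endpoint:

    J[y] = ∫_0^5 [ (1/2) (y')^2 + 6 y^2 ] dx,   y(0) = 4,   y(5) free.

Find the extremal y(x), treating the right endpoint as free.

The Lagrangian L = (1/2) (y')^2 + 6 y^2 gives
    ∂L/∂y = 12 y,   ∂L/∂y' = y'.
Euler-Lagrange: y'' − 12 y = 0.
With k = sqrt(12), the general solution is
    y(x) = A cosh(sqrt(12) x) + B sinh(sqrt(12) x).
Fixed left endpoint y(0) = 4 ⇒ A = 4.
The right endpoint x = 5 is free, so the natural (transversality) condition is ∂L/∂y' |_{x=5} = 0, i.e. y'(5) = 0.
Compute y'(x) = A k sinh(k x) + B k cosh(k x), so
    y'(5) = A k sinh(k·5) + B k cosh(k·5) = 0
    ⇒ B = −A tanh(k·5) = − 4 tanh(sqrt(12)·5).
Therefore the extremal is
    y(x) = 4 cosh(sqrt(12) x) − 4 tanh(sqrt(12)·5) sinh(sqrt(12) x).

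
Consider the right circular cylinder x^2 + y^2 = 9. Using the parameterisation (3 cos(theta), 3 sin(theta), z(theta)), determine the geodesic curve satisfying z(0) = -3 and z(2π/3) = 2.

Parameterise the cylinder of radius R = 3 as
    r(θ) = (3 cos θ, 3 sin θ, z(θ)).
The arc-length element is
    ds = sqrt(9 + (dz/dθ)^2) dθ,
so the Lagrangian is L = sqrt(9 + z'^2).
L depends on z' only, not on z or θ, so ∂L/∂z = 0 and
    ∂L/∂z' = z' / sqrt(9 + z'^2).
The Euler-Lagrange equation gives
    d/dθ( z' / sqrt(9 + z'^2) ) = 0,
so z' is constant. Integrating once:
    z(θ) = a θ + b,
a helix on the cylinder (a straight line when the cylinder is unrolled). The constants a, b are determined by the endpoint conditions.
With endpoint conditions z(0) = -3 and z(2π/3) = 2: from z(0) = b we get b = -3, and a·2π/3 + -3 = 2 gives a = 15/(2π), so
    z(θ) = (15/(2π)) θ − 3.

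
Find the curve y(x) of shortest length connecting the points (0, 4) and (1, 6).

Arc-length functional: J[y] = ∫ sqrt(1 + (y')^2) dx.
Lagrangian L = sqrt(1 + (y')^2) has no explicit y dependence, so ∂L/∂y = 0 and the Euler-Lagrange equation gives
    d/dx( y' / sqrt(1 + (y')^2) ) = 0  ⇒  y' / sqrt(1 + (y')^2) = const.
Hence y' is constant, so y(x) is affine.
Fitting the endpoints (0, 4) and (1, 6):
    slope m = (6 − 4) / (1 − 0) = 2,
    intercept c = 4 − m·0 = 4.
Extremal: y(x) = 2 x + 4.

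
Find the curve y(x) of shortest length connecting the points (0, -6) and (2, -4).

Arc-length functional: J[y] = ∫ sqrt(1 + (y')^2) dx.
Lagrangian L = sqrt(1 + (y')^2) has no explicit y dependence, so ∂L/∂y = 0 and the Euler-Lagrange equation gives
    d/dx( y' / sqrt(1 + (y')^2) ) = 0  ⇒  y' / sqrt(1 + (y')^2) = const.
Hence y' is constant, so y(x) is affine.
Fitting the endpoints (0, -6) and (2, -4):
    slope m = ((-4) − (-6)) / (2 − 0) = 1,
    intercept c = (-6) − m·0 = -6.
Extremal: y(x) = x - 6.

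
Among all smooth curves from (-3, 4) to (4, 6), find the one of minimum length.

Arc-length functional: J[y] = ∫ sqrt(1 + (y')^2) dx.
Lagrangian L = sqrt(1 + (y')^2) has no explicit y dependence, so ∂L/∂y = 0 and the Euler-Lagrange equation gives
    d/dx( y' / sqrt(1 + (y')^2) ) = 0  ⇒  y' / sqrt(1 + (y')^2) = const.
Hence y' is constant, so y(x) is affine.
Fitting the endpoints (-3, 4) and (4, 6):
    slope m = (6 − 4) / (4 − (-3)) = 2/7,
    intercept c = 4 − m·(-3) = 34/7.
Extremal: y(x) = (2/7) x + 34/7.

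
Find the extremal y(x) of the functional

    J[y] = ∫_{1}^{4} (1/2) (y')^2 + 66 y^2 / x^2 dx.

The Lagrangian is L = (1/2) (y')^2 + 66 y^2 / x^2.
Compute ∂L/∂y = 132y/x^2, ∂L/∂y' = y'.
The Euler-Lagrange equation d/dx(∂L/∂y') − ∂L/∂y = 0 reduces to
    y'' − 132/x^2 · y = 0  (x > 0).
Its general solution is
    y(x) = A x^12 + B x^(-11),
with A, B fixed by the endpoint conditions.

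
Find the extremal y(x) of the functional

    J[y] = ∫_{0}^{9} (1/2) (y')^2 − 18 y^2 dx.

The Lagrangian is L = (1/2) (y')^2 − 18 y^2.
Compute ∂L/∂y = -36y, ∂L/∂y' = y'.
The Euler-Lagrange equation d/dx(∂L/∂y') − ∂L/∂y = 0 reduces to
    y'' + 36 y = 0.
Its general solution is
    y(x) = A sin(6x) + B cos(6x),
with A, B fixed by the endpoint conditions.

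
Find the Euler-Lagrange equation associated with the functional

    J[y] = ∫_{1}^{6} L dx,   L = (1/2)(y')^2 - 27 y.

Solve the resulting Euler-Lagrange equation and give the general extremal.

The Lagrangian is L = (1/2)(y')^2 - 27 y.
∂L/∂y = -27.
∂L/∂y' = y'.
The Euler-Lagrange equation d/dx(∂L/∂y') − ∂L/∂y = 0 becomes:
    y'' + 27 = 0
General solution: y(x) = -(27/2) x^2 + A x + B, where A and B are arbitrary constants fixed by the endpoint conditions.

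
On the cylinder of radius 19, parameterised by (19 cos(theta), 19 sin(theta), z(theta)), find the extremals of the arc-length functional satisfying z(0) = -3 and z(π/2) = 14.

Parameterise the cylinder of radius R = 19 as
    r(θ) = (19 cos θ, 19 sin θ, z(θ)).
The arc-length element is
    ds = sqrt(361 + (dz/dθ)^2) dθ,
so the Lagrangian is L = sqrt(361 + z'^2).
L depends on z' only, not on z or θ, so ∂L/∂z = 0 and
    ∂L/∂z' = z' / sqrt(361 + z'^2).
The Euler-Lagrange equation gives
    d/dθ( z' / sqrt(361 + z'^2) ) = 0,
so z' is constant. Integrating once:
    z(θ) = a θ + b,
a helix on the cylinder (a straight line when the cylinder is unrolled). The constants a, b are determined by the endpoint conditions.
With endpoint conditions z(0) = -3 and z(π/2) = 14: from z(0) = b we get b = -3, and a·π/2 + -3 = 14 gives a = 34/π, so
    z(θ) = (34/π) θ − 3.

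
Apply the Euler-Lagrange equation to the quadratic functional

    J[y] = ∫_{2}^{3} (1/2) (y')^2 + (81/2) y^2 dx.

The Lagrangian is L = (1/2) (y')^2 + (81/2) y^2.
Compute ∂L/∂y = 81y, ∂L/∂y' = y'.
The Euler-Lagrange equation d/dx(∂L/∂y') − ∂L/∂y = 0 reduces to
    y'' − 81 y = 0.
Its general solution is
    y(x) = A e^(9x) + B e^(−9x),
with A, B fixed by the endpoint conditions.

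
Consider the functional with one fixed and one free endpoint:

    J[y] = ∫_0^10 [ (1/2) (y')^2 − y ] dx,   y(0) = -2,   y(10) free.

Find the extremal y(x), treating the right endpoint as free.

The Lagrangian L = (1/2) (y')^2 − y gives
    ∂L/∂y = −1,   ∂L/∂y' = y'.
Euler-Lagrange: d/dx(y') − (−1) = 0, i.e. y'' + 1 = 0, so
    y(x) = −(1/2) x^2 + C1 x + C2.
Fixed left endpoint y(0) = -2 ⇒ C2 = -2.
The right endpoint x = 10 is free, so the natural (transversality) condition is ∂L/∂y' |_{x=10} = 0, i.e. y'(10) = 0.
Compute y'(x) = −1 x + C1, so y'(10) = −10 + C1 = 0 ⇒ C1 = 10.
Therefore the extremal is
    y(x) = −x^2/2 + 10 x − 2.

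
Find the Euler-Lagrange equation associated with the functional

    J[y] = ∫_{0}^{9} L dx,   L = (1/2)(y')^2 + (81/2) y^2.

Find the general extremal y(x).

The Lagrangian is L = (1/2)(y')^2 + (81/2) y^2.
∂L/∂y = 81y.
∂L/∂y' = y'.
The Euler-Lagrange equation d/dx(∂L/∂y') − ∂L/∂y = 0 becomes:
    y'' - 81 y = 0
General solution: y(x) = A e^(9x) + B e^(-9x), where A and B are arbitrary constants fixed by the endpoint conditions.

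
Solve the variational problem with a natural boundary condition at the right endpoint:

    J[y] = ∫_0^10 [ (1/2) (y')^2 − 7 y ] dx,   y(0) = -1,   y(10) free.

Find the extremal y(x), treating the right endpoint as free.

The Lagrangian L = (1/2) (y')^2 − 7 y gives
    ∂L/∂y = −7,   ∂L/∂y' = y'.
Euler-Lagrange: d/dx(y') − (−7) = 0, i.e. y'' + 7 = 0, so
    y(x) = −(7/2) x^2 + C1 x + C2.
Fixed left endpoint y(0) = -1 ⇒ C2 = -1.
The right endpoint x = 10 is free, so the natural (transversality) condition is ∂L/∂y' |_{x=10} = 0, i.e. y'(10) = 0.
Compute y'(x) = −7 x + C1, so y'(10) = −70 + C1 = 0 ⇒ C1 = 70.
Therefore the extremal is
    y(x) = −(7/2) x^2 + 70 x − 1.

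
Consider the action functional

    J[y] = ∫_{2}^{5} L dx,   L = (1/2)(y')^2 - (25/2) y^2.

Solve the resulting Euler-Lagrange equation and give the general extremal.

The Lagrangian is L = (1/2)(y')^2 - (25/2) y^2.
∂L/∂y = -25y.
∂L/∂y' = y'.
The Euler-Lagrange equation d/dx(∂L/∂y') − ∂L/∂y = 0 becomes:
    y'' + 25 y = 0
General solution: y(x) = A sin(5x) + B cos(5x), where A and B are arbitrary constants fixed by the endpoint conditions.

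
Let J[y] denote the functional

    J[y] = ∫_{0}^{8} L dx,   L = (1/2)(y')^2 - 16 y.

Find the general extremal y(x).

The Lagrangian is L = (1/2)(y')^2 - 16 y.
∂L/∂y = -16.
∂L/∂y' = y'.
The Euler-Lagrange equation d/dx(∂L/∂y') − ∂L/∂y = 0 becomes:
    y'' + 16 = 0
General solution: y(x) = -8 x^2 + A x + B, where A and B are arbitrary constants fixed by the endpoint conditions.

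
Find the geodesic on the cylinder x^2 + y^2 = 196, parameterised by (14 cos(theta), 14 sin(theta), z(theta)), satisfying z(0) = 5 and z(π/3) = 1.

Parameterise the cylinder of radius R = 14 as
    r(θ) = (14 cos θ, 14 sin θ, z(θ)).
The arc-length element is
    ds = sqrt(196 + (dz/dθ)^2) dθ,
so the Lagrangian is L = sqrt(196 + z'^2).
L depends on z' only, not on z or θ, so ∂L/∂z = 0 and
    ∂L/∂z' = z' / sqrt(196 + z'^2).
The Euler-Lagrange equation gives
    d/dθ( z' / sqrt(196 + z'^2) ) = 0,
so z' is constant. Integrating once:
    z(θ) = a θ + b,
a helix on the cylinder (a straight line when the cylinder is unrolled). The constants a, b are determined by the endpoint conditions.
With endpoint conditions z(0) = 5 and z(π/3) = 1: from z(0) = b we get b = 5, and a·π/3 + 5 = 1 gives a = -12/π, so
    z(θ) = (-12/π) θ + 5.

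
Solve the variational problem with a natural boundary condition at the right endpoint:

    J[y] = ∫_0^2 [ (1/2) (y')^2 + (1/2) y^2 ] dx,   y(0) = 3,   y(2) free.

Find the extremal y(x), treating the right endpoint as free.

The Lagrangian L = (1/2) (y')^2 + (1/2) y^2 gives
    ∂L/∂y = 1 y,   ∂L/∂y' = y'.
Euler-Lagrange: y'' − y = 0.
With k = 1, the general solution is
    y(x) = A cosh(x) + B sinh(x).
Fixed left endpoint y(0) = 3 ⇒ A = 3.
The right endpoint x = 2 is free, so the natural (transversality) condition is ∂L/∂y' |_{x=2} = 0, i.e. y'(2) = 0.
Compute y'(x) = A k sinh(k x) + B k cosh(k x), so
    y'(2) = A k sinh(k·2) + B k cosh(k·2) = 0
    ⇒ B = −A tanh(k·2) = − 3 tanh(1·2).
Therefore the extremal is
    y(x) = 3 cosh(1 x) − 3 tanh(1·2) sinh(1 x).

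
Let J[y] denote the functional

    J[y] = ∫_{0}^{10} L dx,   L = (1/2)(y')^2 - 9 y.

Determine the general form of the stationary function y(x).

The Lagrangian is L = (1/2)(y')^2 - 9 y.
∂L/∂y = -9.
∂L/∂y' = y'.
The Euler-Lagrange equation d/dx(∂L/∂y') − ∂L/∂y = 0 becomes:
    y'' + 9 = 0
General solution: y(x) = -(9/2) x^2 + A x + B, where A and B are arbitrary constants fixed by the endpoint conditions.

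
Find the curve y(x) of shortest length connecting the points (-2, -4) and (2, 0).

Arc-length functional: J[y] = ∫ sqrt(1 + (y')^2) dx.
Lagrangian L = sqrt(1 + (y')^2) has no explicit y dependence, so ∂L/∂y = 0 and the Euler-Lagrange equation gives
    d/dx( y' / sqrt(1 + (y')^2) ) = 0  ⇒  y' / sqrt(1 + (y')^2) = const.
Hence y' is constant, so y(x) is affine.
Fitting the endpoints (-2, -4) and (2, 0):
    slope m = (0 − (-4)) / (2 − (-2)) = 1,
    intercept c = (-4) − m·(-2) = -2.
Extremal: y(x) = x - 2.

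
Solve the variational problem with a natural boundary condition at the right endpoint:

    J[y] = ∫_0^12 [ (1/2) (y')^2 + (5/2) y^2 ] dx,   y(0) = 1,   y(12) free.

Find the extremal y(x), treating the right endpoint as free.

The Lagrangian L = (1/2) (y')^2 + (5/2) y^2 gives
    ∂L/∂y = 5 y,   ∂L/∂y' = y'.
Euler-Lagrange: y'' − 5 y = 0.
With k = sqrt(5), the general solution is
    y(x) = A cosh(sqrt(5) x) + B sinh(sqrt(5) x).
Fixed left endpoint y(0) = 1 ⇒ A = 1.
The right endpoint x = 12 is free, so the natural (transversality) condition is ∂L/∂y' |_{x=12} = 0, i.e. y'(12) = 0.
Compute y'(x) = A k sinh(k x) + B k cosh(k x), so
    y'(12) = A k sinh(k·12) + B k cosh(k·12) = 0
    ⇒ B = −A tanh(k·12) = − tanh(sqrt(5)·12).
Therefore the extremal is
    y(x) = cosh(sqrt(5) x) − tanh(sqrt(5)·12) sinh(sqrt(5) x).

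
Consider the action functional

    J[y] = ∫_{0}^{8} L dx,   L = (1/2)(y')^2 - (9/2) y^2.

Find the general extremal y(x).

The Lagrangian is L = (1/2)(y')^2 - (9/2) y^2.
∂L/∂y = -9y.
∂L/∂y' = y'.
The Euler-Lagrange equation d/dx(∂L/∂y') − ∂L/∂y = 0 becomes:
    y'' + 9 y = 0
General solution: y(x) = A sin(3x) + B cos(3x), where A and B are arbitrary constants fixed by the endpoint conditions.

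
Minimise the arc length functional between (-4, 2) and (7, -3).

Arc-length functional: J[y] = ∫ sqrt(1 + (y')^2) dx.
Lagrangian L = sqrt(1 + (y')^2) has no explicit y dependence, so ∂L/∂y = 0 and the Euler-Lagrange equation gives
    d/dx( y' / sqrt(1 + (y')^2) ) = 0  ⇒  y' / sqrt(1 + (y')^2) = const.
Hence y' is constant, so y(x) is affine.
Fitting the endpoints (-4, 2) and (7, -3):
    slope m = ((-3) − 2) / (7 − (-4)) = -5/11,
    intercept c = 2 − m·(-4) = 2/11.
Extremal: y(x) = (-5/11) x + 2/11.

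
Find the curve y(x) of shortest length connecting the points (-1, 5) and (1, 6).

Arc-length functional: J[y] = ∫ sqrt(1 + (y')^2) dx.
Lagrangian L = sqrt(1 + (y')^2) has no explicit y dependence, so ∂L/∂y = 0 and the Euler-Lagrange equation gives
    d/dx( y' / sqrt(1 + (y')^2) ) = 0  ⇒  y' / sqrt(1 + (y')^2) = const.
Hence y' is constant, so y(x) is affine.
Fitting the endpoints (-1, 5) and (1, 6):
    slope m = (6 − 5) / (1 − (-1)) = 1/2,
    intercept c = 5 − m·(-1) = 11/2.
Extremal: y(x) = (1/2) x + 11/2.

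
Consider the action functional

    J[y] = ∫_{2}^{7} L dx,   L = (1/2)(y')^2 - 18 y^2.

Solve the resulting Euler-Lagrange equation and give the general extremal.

The Lagrangian is L = (1/2)(y')^2 - 18 y^2.
∂L/∂y = -36y.
∂L/∂y' = y'.
The Euler-Lagrange equation d/dx(∂L/∂y') − ∂L/∂y = 0 becomes:
    y'' + 36 y = 0
General solution: y(x) = A sin(6x) + B cos(6x), where A and B are arbitrary constants fixed by the endpoint conditions.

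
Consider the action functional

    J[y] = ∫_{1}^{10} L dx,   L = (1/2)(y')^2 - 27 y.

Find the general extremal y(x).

The Lagrangian is L = (1/2)(y')^2 - 27 y.
∂L/∂y = -27.
∂L/∂y' = y'.
The Euler-Lagrange equation d/dx(∂L/∂y') − ∂L/∂y = 0 becomes:
    y'' + 27 = 0
General solution: y(x) = -(27/2) x^2 + A x + B, where A and B are arbitrary constants fixed by the endpoint conditions.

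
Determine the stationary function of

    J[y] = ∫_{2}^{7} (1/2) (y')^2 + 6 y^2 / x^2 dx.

The Lagrangian is L = (1/2) (y')^2 + 6 y^2 / x^2.
Compute ∂L/∂y = 12y/x^2, ∂L/∂y' = y'.
The Euler-Lagrange equation d/dx(∂L/∂y') − ∂L/∂y = 0 reduces to
    y'' − 12/x^2 · y = 0  (x > 0).
Its general solution is
    y(x) = A x^4 + B x^(-3),
with A, B fixed by the endpoint conditions.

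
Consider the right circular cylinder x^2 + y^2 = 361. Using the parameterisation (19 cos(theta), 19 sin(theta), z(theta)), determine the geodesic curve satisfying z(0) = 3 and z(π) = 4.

Parameterise the cylinder of radius R = 19 as
    r(θ) = (19 cos θ, 19 sin θ, z(θ)).
The arc-length element is
    ds = sqrt(361 + (dz/dθ)^2) dθ,
so the Lagrangian is L = sqrt(361 + z'^2).
L depends on z' only, not on z or θ, so ∂L/∂z = 0 and
    ∂L/∂z' = z' / sqrt(361 + z'^2).
The Euler-Lagrange equation gives
    d/dθ( z' / sqrt(361 + z'^2) ) = 0,
so z' is constant. Integrating once:
    z(θ) = a θ + b,
a helix on the cylinder (a straight line when the cylinder is unrolled). The constants a, b are determined by the endpoint conditions.
With endpoint conditions z(0) = 3 and z(π) = 4: from z(0) = b we get b = 3, and a·π + 3 = 4 gives a = 1/π, so
    z(θ) = (1/π) θ + 3.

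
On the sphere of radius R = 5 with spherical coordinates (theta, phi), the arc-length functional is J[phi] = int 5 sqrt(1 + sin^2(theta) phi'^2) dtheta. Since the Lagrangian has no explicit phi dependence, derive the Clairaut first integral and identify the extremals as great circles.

On the sphere of radius R = 5 with spherical coordinates (θ, φ), the induced metric is
    ds^2 = 25(dθ^2 + sin^2(θ) dφ^2).
Parameterise by θ; the arc-length functional is
    J[φ] = ∫ 5 sqrt(1 + sin^2(θ) (dφ/dθ)^2) dθ,
so L = 5 sqrt(1 + sin^2(θ) φ'^2). Compute
    ∂L/∂φ = 0  (L has no explicit φ dependence),
    ∂L/∂φ' = 5 sin^2(θ) φ' / sqrt(1 + sin^2(θ) φ'^2).
Since ∂L/∂φ = 0, the Euler-Lagrange equation
    d/dθ(∂L/∂φ') − ∂L/∂φ = 0
reduces to d/dθ(∂L/∂φ') = 0, i.e. the momentum conjugate to φ is conserved:
    5 sin^2(θ) φ' / sqrt(1 + sin^2(θ) φ'^2) = C.
The overall factor of 5 is constant, so dividing through gives Clairaut's relation sin^2(θ) φ' / sqrt(1 + sin^2(θ) φ'^2) = C' (with C' = C/5). Solving for φ' and integrating gives the great-circle family
    cot(θ) = A cos(φ − φ_0),
i.e. the intersection of the sphere with a plane through the origin. The two constants A and φ_0 (equivalently C and one phase) are fixed by the two endpoint conditions.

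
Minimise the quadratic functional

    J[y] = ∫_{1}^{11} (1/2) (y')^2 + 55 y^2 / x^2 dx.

The Lagrangian is L = (1/2) (y')^2 + 55 y^2 / x^2.
Compute ∂L/∂y = 110y/x^2, ∂L/∂y' = y'.
The Euler-Lagrange equation d/dx(∂L/∂y') − ∂L/∂y = 0 reduces to
    y'' − 110/x^2 · y = 0  (x > 0).
Its general solution is
    y(x) = A x^11 + B x^(-10),
with A, B fixed by the endpoint conditions.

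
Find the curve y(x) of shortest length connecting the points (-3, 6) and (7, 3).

Arc-length functional: J[y] = ∫ sqrt(1 + (y')^2) dx.
Lagrangian L = sqrt(1 + (y')^2) has no explicit y dependence, so ∂L/∂y = 0 and the Euler-Lagrange equation gives
    d/dx( y' / sqrt(1 + (y')^2) ) = 0  ⇒  y' / sqrt(1 + (y')^2) = const.
Hence y' is constant, so y(x) is affine.
Fitting the endpoints (-3, 6) and (7, 3):
    slope m = (3 − 6) / (7 − (-3)) = -3/10,
    intercept c = 6 − m·(-3) = 51/10.
Extremal: y(x) = (-3/10) x + 51/10.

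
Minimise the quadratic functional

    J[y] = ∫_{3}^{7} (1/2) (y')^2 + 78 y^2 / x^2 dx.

The Lagrangian is L = (1/2) (y')^2 + 78 y^2 / x^2.
Compute ∂L/∂y = 156y/x^2, ∂L/∂y' = y'.
The Euler-Lagrange equation d/dx(∂L/∂y') − ∂L/∂y = 0 reduces to
    y'' − 156/x^2 · y = 0  (x > 0).
Its general solution is
    y(x) = A x^13 + B x^(-12),
with A, B fixed by the endpoint conditions.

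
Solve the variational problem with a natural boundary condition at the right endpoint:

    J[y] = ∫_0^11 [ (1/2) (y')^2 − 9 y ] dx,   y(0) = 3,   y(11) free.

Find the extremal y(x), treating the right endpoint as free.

The Lagrangian L = (1/2) (y')^2 − 9 y gives
    ∂L/∂y = −9,   ∂L/∂y' = y'.
Euler-Lagrange: d/dx(y') − (−9) = 0, i.e. y'' + 9 = 0, so
    y(x) = −(9/2) x^2 + C1 x + C2.
Fixed left endpoint y(0) = 3 ⇒ C2 = 3.
The right endpoint x = 11 is free, so the natural (transversality) condition is ∂L/∂y' |_{x=11} = 0, i.e. y'(11) = 0.
Compute y'(x) = −9 x + C1, so y'(11) = −99 + C1 = 0 ⇒ C1 = 99.
Therefore the extremal is
    y(x) = −(9/2) x^2 + 99 x + 3.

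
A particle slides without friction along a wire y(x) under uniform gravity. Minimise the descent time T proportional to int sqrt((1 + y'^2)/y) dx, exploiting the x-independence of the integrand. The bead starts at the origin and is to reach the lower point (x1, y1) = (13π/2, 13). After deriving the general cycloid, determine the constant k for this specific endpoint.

The Lagrangian L = sqrt((1 + y'^2) / y) has no explicit x dependence, so the Beltrami identity applies:
    L − y' ∂L/∂y' = C.
Compute ∂L/∂y' = y' / sqrt(y (1 + y'^2)).
Substitute:
    sqrt((1 + y'^2)/y) − y'·y' / sqrt(y (1 + y'^2))
    = (1 + y'^2) / sqrt(y (1 + y'^2)) − y'^2 / sqrt(y (1 + y'^2))
    = 1 / sqrt(y (1 + y'^2)) = C.
Squaring and rearranging gives the first integral
    y (1 + y'^2) = 1/C^2 =: k   (constant).
Solving this first-order ODE by the substitution
    y = (k/2)(1 − cos θ)
yields the cycloid parameterisation
    x(θ) = (k/2)(θ − sin θ),   y(θ) = (k/2)(1 − cos θ).
The constant k is fixed by the endpoint condition.
Now fit the given lower endpoint (x1, y1) = (13π/2, 13). At the bottom of the first arch (θ = π), the parametric equations give
    y(π) = (k/2)(1 − cos π) = k,
    x(π) = (k/2)(π − sin π) = kπ/2.
Matching y(π) = 13 gives k = 13, consistent with x(π) = 13π/2. Therefore the specific cycloid is
    x(θ) = (13/2)(θ − sin θ),   y(θ) = (13/2)(1 − cos θ).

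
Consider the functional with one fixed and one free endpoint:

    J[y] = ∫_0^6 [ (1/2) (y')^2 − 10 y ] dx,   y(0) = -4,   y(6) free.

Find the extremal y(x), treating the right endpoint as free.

The Lagrangian L = (1/2) (y')^2 − 10 y gives
    ∂L/∂y = −10,   ∂L/∂y' = y'.
Euler-Lagrange: d/dx(y') − (−10) = 0, i.e. y'' + 10 = 0, so
    y(x) = −(10/2) x^2 + C1 x + C2.
Fixed left endpoint y(0) = -4 ⇒ C2 = -4.
The right endpoint x = 6 is free, so the natural (transversality) condition is ∂L/∂y' |_{x=6} = 0, i.e. y'(6) = 0.
Compute y'(x) = −10 x + C1, so y'(6) = −60 + C1 = 0 ⇒ C1 = 60.
Therefore the extremal is
    y(x) = −5 x^2 + 60 x − 4.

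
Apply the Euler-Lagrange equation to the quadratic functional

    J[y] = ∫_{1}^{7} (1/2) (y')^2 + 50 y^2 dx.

The Lagrangian is L = (1/2) (y')^2 + 50 y^2.
Compute ∂L/∂y = 100y, ∂L/∂y' = y'.
The Euler-Lagrange equation d/dx(∂L/∂y') − ∂L/∂y = 0 reduces to
    y'' − 100 y = 0.
Its general solution is
    y(x) = A e^(10x) + B e^(−10x),
with A, B fixed by the endpoint conditions.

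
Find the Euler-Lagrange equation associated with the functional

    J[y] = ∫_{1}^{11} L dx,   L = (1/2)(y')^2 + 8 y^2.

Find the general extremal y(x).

The Lagrangian is L = (1/2)(y')^2 + 8 y^2.
∂L/∂y = 16y.
∂L/∂y' = y'.
The Euler-Lagrange equation d/dx(∂L/∂y') − ∂L/∂y = 0 becomes:
    y'' - 16 y = 0
General solution: y(x) = A e^(4x) + B e^(-4x), where A and B are arbitrary constants fixed by the endpoint conditions.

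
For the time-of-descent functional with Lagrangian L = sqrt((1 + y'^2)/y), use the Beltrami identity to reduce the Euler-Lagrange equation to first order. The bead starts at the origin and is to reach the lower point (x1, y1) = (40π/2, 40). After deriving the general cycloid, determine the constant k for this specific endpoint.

The Lagrangian L = sqrt((1 + y'^2) / y) has no explicit x dependence, so the Beltrami identity applies:
    L − y' ∂L/∂y' = C.
Compute ∂L/∂y' = y' / sqrt(y (1 + y'^2)).
Substitute:
    sqrt((1 + y'^2)/y) − y'·y' / sqrt(y (1 + y'^2))
    = (1 + y'^2) / sqrt(y (1 + y'^2)) − y'^2 / sqrt(y (1 + y'^2))
    = 1 / sqrt(y (1 + y'^2)) = C.
Squaring and rearranging gives the first integral
    y (1 + y'^2) = 1/C^2 =: k   (constant).
Solving this first-order ODE by the substitution
    y = (k/2)(1 − cos θ)
yields the cycloid parameterisation
    x(θ) = (k/2)(θ − sin θ),   y(θ) = (k/2)(1 − cos θ).
The constant k is fixed by the endpoint condition.
Now fit the given lower endpoint (x1, y1) = (40π/2, 40). At the bottom of the first arch (θ = π), the parametric equations give
    y(π) = (k/2)(1 − cos π) = k,
    x(π) = (k/2)(π − sin π) = kπ/2.
Matching y(π) = 40 gives k = 40, consistent with x(π) = 40π/2. Therefore the specific cycloid is
    x(θ) = (40/2)(θ − sin θ),   y(θ) = (40/2)(1 − cos θ).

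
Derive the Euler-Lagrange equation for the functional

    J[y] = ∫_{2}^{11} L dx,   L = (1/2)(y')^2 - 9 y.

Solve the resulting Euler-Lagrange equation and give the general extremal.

The Lagrangian is L = (1/2)(y')^2 - 9 y.
∂L/∂y = -9.
∂L/∂y' = y'.
The Euler-Lagrange equation d/dx(∂L/∂y') − ∂L/∂y = 0 becomes:
    y'' + 9 = 0
General solution: y(x) = -(9/2) x^2 + A x + B, where A and B are arbitrary constants fixed by the endpoint conditions.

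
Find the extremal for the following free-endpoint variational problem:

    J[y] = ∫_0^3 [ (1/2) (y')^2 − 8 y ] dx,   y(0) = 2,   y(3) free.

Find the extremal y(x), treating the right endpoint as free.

The Lagrangian L = (1/2) (y')^2 − 8 y gives
    ∂L/∂y = −8,   ∂L/∂y' = y'.
Euler-Lagrange: d/dx(y') − (−8) = 0, i.e. y'' + 8 = 0, so
    y(x) = −(8/2) x^2 + C1 x + C2.
Fixed left endpoint y(0) = 2 ⇒ C2 = 2.
The right endpoint x = 3 is free, so the natural (transversality) condition is ∂L/∂y' |_{x=3} = 0, i.e. y'(3) = 0.
Compute y'(x) = −8 x + C1, so y'(3) = −24 + C1 = 0 ⇒ C1 = 24.
Therefore the extremal is
    y(x) = −4 x^2 + 24 x + 2.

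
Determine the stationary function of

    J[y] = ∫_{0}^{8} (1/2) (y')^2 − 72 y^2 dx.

The Lagrangian is L = (1/2) (y')^2 − 72 y^2.
Compute ∂L/∂y = -144y, ∂L/∂y' = y'.
The Euler-Lagrange equation d/dx(∂L/∂y') − ∂L/∂y = 0 reduces to
    y'' + 144 y = 0.
Its general solution is
    y(x) = A sin(12x) + B cos(12x),
with A, B fixed by the endpoint conditions.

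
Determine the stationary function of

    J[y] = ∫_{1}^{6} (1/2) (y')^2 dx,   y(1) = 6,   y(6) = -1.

The Lagrangian is L = (1/2) (y')^2.
Compute ∂L/∂y = 0, ∂L/∂y' = y'.
The Euler-Lagrange equation d/dx(∂L/∂y') − ∂L/∂y = 0 reduces to
    y'' = 0.
Its general solution is
    y(x) = A x + B,
with A, B fixed by the endpoint conditions.
Applying the endpoint conditions y(1) = 6 and y(6) = -1: solve A·1 + B = 6 and A·6 + B = -1. Subtracting gives A(6 − 1) = -1 − 6, so A = -7/5, and B = 6 − A·1 = 37/5. Therefore
    y(x) = (-7/5) x + 37/5.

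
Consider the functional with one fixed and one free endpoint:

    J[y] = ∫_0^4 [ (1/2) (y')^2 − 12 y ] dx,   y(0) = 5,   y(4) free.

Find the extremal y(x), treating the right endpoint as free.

The Lagrangian L = (1/2) (y')^2 − 12 y gives
    ∂L/∂y = −12,   ∂L/∂y' = y'.
Euler-Lagrange: d/dx(y') − (−12) = 0, i.e. y'' + 12 = 0, so
    y(x) = −(12/2) x^2 + C1 x + C2.
Fixed left endpoint y(0) = 5 ⇒ C2 = 5.
The right endpoint x = 4 is free, so the natural (transversality) condition is ∂L/∂y' |_{x=4} = 0, i.e. y'(4) = 0.
Compute y'(x) = −12 x + C1, so y'(4) = −48 + C1 = 0 ⇒ C1 = 48.
Therefore the extremal is
    y(x) = −6 x^2 + 48 x + 5.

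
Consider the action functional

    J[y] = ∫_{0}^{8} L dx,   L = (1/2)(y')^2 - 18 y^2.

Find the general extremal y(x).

The Lagrangian is L = (1/2)(y')^2 - 18 y^2.
∂L/∂y = -36y.
∂L/∂y' = y'.
The Euler-Lagrange equation d/dx(∂L/∂y') − ∂L/∂y = 0 becomes:
    y'' + 36 y = 0
General solution: y(x) = A sin(6x) + B cos(6x), where A and B are arbitrary constants fixed by the endpoint conditions.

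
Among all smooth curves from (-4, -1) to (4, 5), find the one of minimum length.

Arc-length functional: J[y] = ∫ sqrt(1 + (y')^2) dx.
Lagrangian L = sqrt(1 + (y')^2) has no explicit y dependence, so ∂L/∂y = 0 and the Euler-Lagrange equation gives
    d/dx( y' / sqrt(1 + (y')^2) ) = 0  ⇒  y' / sqrt(1 + (y')^2) = const.
Hence y' is constant, so y(x) is affine.
Fitting the endpoints (-4, -1) and (4, 5):
    slope m = (5 − (-1)) / (4 − (-4)) = 3/4,
    intercept c = (-1) − m·(-4) = 2.
Extremal: y(x) = (3/4) x + 2.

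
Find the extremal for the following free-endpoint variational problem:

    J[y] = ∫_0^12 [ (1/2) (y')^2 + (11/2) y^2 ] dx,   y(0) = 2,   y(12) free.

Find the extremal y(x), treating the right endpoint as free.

The Lagrangian L = (1/2) (y')^2 + (11/2) y^2 gives
    ∂L/∂y = 11 y,   ∂L/∂y' = y'.
Euler-Lagrange: y'' − 11 y = 0.
With k = sqrt(11), the general solution is
    y(x) = A cosh(sqrt(11) x) + B sinh(sqrt(11) x).
Fixed left endpoint y(0) = 2 ⇒ A = 2.
The right endpoint x = 12 is free, so the natural (transversality) condition is ∂L/∂y' |_{x=12} = 0, i.e. y'(12) = 0.
Compute y'(x) = A k sinh(k x) + B k cosh(k x), so
    y'(12) = A k sinh(k·12) + B k cosh(k·12) = 0
    ⇒ B = −A tanh(k·12) = − 2 tanh(sqrt(11)·12).
Therefore the extremal is
    y(x) = 2 cosh(sqrt(11) x) − 2 tanh(sqrt(11)·12) sinh(sqrt(11) x).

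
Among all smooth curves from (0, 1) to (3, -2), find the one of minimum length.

Arc-length functional: J[y] = ∫ sqrt(1 + (y')^2) dx.
Lagrangian L = sqrt(1 + (y')^2) has no explicit y dependence, so ∂L/∂y = 0 and the Euler-Lagrange equation gives
    d/dx( y' / sqrt(1 + (y')^2) ) = 0  ⇒  y' / sqrt(1 + (y')^2) = const.
Hence y' is constant, so y(x) is affine.
Fitting the endpoints (0, 1) and (3, -2):
    slope m = ((-2) − 1) / (3 − 0) = -1,
    intercept c = 1 − m·0 = 1.
Extremal: y(x) = -x + 1.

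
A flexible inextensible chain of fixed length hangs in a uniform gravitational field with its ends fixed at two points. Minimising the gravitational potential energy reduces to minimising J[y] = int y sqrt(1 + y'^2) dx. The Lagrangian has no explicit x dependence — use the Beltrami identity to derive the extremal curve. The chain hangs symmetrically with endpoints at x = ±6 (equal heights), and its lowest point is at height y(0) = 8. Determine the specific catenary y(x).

The Lagrangian L(y, y') = y sqrt(1 + y'^2) has no explicit x dependence, so the Beltrami identity applies:
    L − y' ∂L/∂y' = C.
Compute ∂L/∂y' = y · y' / sqrt(1 + y'^2). Then
    L − y' ∂L/∂y'
    = y sqrt(1 + y'^2) − y · y'^2 / sqrt(1 + y'^2)
    = y (1 + y'^2 − y'^2) / sqrt(1 + y'^2)
    = y / sqrt(1 + y'^2) = C.
Squaring gives y^2 = C^2 (1 + y'^2), i.e.
    y'^2 = y^2 / C^2 − 1.
Separating variables,
    dy / sqrt(y^2 − C^2) = dx / C,
and integrating gives arccosh(y / C) = (x − a)/C, so
    y(x) = C cosh((x − a)/C),
the catenary. The constants C and a are fixed by the two endpoint conditions (and, for the hanging-chain problem, the length constraint selects C).
Now fit the given data. The endpoints x = ±6 are symmetric at equal height, so the catenary is even about its minimum: a = 0 and y(x) = C cosh(x/C). The lowest point is y(0) = C cosh(0) = C, and we are told y(0) = 8, so C = 8. Therefore
    y(x) = 8 cosh(x/8),
and at the endpoints
    y(±6) = 8 cosh(6/8).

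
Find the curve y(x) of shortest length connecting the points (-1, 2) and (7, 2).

Arc-length functional: J[y] = ∫ sqrt(1 + (y')^2) dx.
Lagrangian L = sqrt(1 + (y')^2) has no explicit y dependence, so ∂L/∂y = 0 and the Euler-Lagrange equation gives
    d/dx( y' / sqrt(1 + (y')^2) ) = 0  ⇒  y' / sqrt(1 + (y')^2) = const.
Hence y' is constant, so y(x) is affine.
Fitting the endpoints (-1, 2) and (7, 2):
    slope m = (2 − 2) / (7 − (-1)) = 0,
    intercept c = 2 − m·(-1) = 2.
Extremal: y(x) = 2.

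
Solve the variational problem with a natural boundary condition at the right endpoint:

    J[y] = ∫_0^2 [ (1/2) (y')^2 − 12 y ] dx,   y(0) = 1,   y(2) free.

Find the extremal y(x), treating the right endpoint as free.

The Lagrangian L = (1/2) (y')^2 − 12 y gives
    ∂L/∂y = −12,   ∂L/∂y' = y'.
Euler-Lagrange: d/dx(y') − (−12) = 0, i.e. y'' + 12 = 0, so
    y(x) = −(12/2) x^2 + C1 x + C2.
Fixed left endpoint y(0) = 1 ⇒ C2 = 1.
The right endpoint x = 2 is free, so the natural (transversality) condition is ∂L/∂y' |_{x=2} = 0, i.e. y'(2) = 0.
Compute y'(x) = −12 x + C1, so y'(2) = −24 + C1 = 0 ⇒ C1 = 24.
Therefore the extremal is
    y(x) = −6 x^2 + 24 x + 1.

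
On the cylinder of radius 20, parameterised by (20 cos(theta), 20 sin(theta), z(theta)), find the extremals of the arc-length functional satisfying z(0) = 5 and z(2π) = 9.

Parameterise the cylinder of radius R = 20 as
    r(θ) = (20 cos θ, 20 sin θ, z(θ)).
The arc-length element is
    ds = sqrt(400 + (dz/dθ)^2) dθ,
so the Lagrangian is L = sqrt(400 + z'^2).
L depends on z' only, not on z or θ, so ∂L/∂z = 0 and
    ∂L/∂z' = z' / sqrt(400 + z'^2).
The Euler-Lagrange equation gives
    d/dθ( z' / sqrt(400 + z'^2) ) = 0,
so z' is constant. Integrating once:
    z(θ) = a θ + b,
a helix on the cylinder (a straight line when the cylinder is unrolled). The constants a, b are determined by the endpoint conditions.
With endpoint conditions z(0) = 5 and z(2π) = 9: from z(0) = b we get b = 5, and a·2π + 5 = 9 gives a = 2/π, so
    z(θ) = (2/π) θ + 5.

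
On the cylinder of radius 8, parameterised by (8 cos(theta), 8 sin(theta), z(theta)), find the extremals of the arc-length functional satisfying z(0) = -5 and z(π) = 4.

Parameterise the cylinder of radius R = 8 as
    r(θ) = (8 cos θ, 8 sin θ, z(θ)).
The arc-length element is
    ds = sqrt(64 + (dz/dθ)^2) dθ,
so the Lagrangian is L = sqrt(64 + z'^2).
L depends on z' only, not on z or θ, so ∂L/∂z = 0 and
    ∂L/∂z' = z' / sqrt(64 + z'^2).
The Euler-Lagrange equation gives
    d/dθ( z' / sqrt(64 + z'^2) ) = 0,
so z' is constant. Integrating once:
    z(θ) = a θ + b,
a helix on the cylinder (a straight line when the cylinder is unrolled). The constants a, b are determined by the endpoint conditions.
With endpoint conditions z(0) = -5 and z(π) = 4: from z(0) = b we get b = -5, and a·π + -5 = 4 gives a = 9/π, so
    z(θ) = (9/π) θ − 5.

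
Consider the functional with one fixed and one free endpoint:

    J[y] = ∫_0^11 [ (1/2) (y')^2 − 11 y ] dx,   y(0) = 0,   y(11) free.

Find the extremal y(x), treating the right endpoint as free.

The Lagrangian L = (1/2) (y')^2 − 11 y gives
    ∂L/∂y = −11,   ∂L/∂y' = y'.
Euler-Lagrange: d/dx(y') − (−11) = 0, i.e. y'' + 11 = 0, so
    y(x) = −(11/2) x^2 + C1 x + C2.
Fixed left endpoint y(0) = 0 ⇒ C2 = 0.
The right endpoint x = 11 is free, so the natural (transversality) condition is ∂L/∂y' |_{x=11} = 0, i.e. y'(11) = 0.
Compute y'(x) = −11 x + C1, so y'(11) = −121 + C1 = 0 ⇒ C1 = 121.
Therefore the extremal is
    y(x) = −(11/2) x^2 + 121 x.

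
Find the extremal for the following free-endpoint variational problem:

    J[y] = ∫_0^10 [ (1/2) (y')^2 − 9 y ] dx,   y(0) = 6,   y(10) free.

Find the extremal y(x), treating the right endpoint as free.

The Lagrangian L = (1/2) (y')^2 − 9 y gives
    ∂L/∂y = −9,   ∂L/∂y' = y'.
Euler-Lagrange: d/dx(y') − (−9) = 0, i.e. y'' + 9 = 0, so
    y(x) = −(9/2) x^2 + C1 x + C2.
Fixed left endpoint y(0) = 6 ⇒ C2 = 6.
The right endpoint x = 10 is free, so the natural (transversality) condition is ∂L/∂y' |_{x=10} = 0, i.e. y'(10) = 0.
Compute y'(x) = −9 x + C1, so y'(10) = −90 + C1 = 0 ⇒ C1 = 90.
Therefore the extremal is
    y(x) = −(9/2) x^2 + 90 x + 6.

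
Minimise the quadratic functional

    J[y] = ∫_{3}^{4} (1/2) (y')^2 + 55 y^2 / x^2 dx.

The Lagrangian is L = (1/2) (y')^2 + 55 y^2 / x^2.
Compute ∂L/∂y = 110y/x^2, ∂L/∂y' = y'.
The Euler-Lagrange equation d/dx(∂L/∂y') − ∂L/∂y = 0 reduces to
    y'' − 110/x^2 · y = 0  (x > 0).
Its general solution is
    y(x) = A x^11 + B x^(-10),
with A, B fixed by the endpoint conditions.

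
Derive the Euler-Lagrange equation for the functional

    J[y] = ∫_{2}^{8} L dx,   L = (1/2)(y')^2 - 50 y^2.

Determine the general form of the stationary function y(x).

The Lagrangian is L = (1/2)(y')^2 - 50 y^2.
∂L/∂y = -100y.
∂L/∂y' = y'.
The Euler-Lagrange equation d/dx(∂L/∂y') − ∂L/∂y = 0 becomes:
    y'' + 100 y = 0
General solution: y(x) = A sin(10x) + B cos(10x), where A and B are arbitrary constants fixed by the endpoint conditions.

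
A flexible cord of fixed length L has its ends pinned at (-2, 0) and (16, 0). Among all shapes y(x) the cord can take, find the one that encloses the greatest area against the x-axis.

Set up the augmented Lagrangian using a multiplier λ for the length constraint:
    F(y, y') = y − λ sqrt(1 + y'^2).
F has no explicit x dependence, so the Beltrami identity yields a first integral
    F − y' ∂F/∂y' = C.
Compute ∂F/∂y' = −λ y' / sqrt(1 + y'^2). Then
    y − λ sqrt(1 + y'^2) + λ y'^2 / sqrt(1 + y'^2) = C
    ⇒  y − λ / sqrt(1 + y'^2) = C.
Solving for y' and integrating gives
    (x − a)^2 + (y − b)^2 = λ^2,
a circular arc of radius λ. The constants a, b are determined by the endpoint conditions y(-2) = y(16) = 0, and λ is fixed implicitly by the length constraint
    ∫_{-2}^{16} sqrt(1 + y'^2) dx = L.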